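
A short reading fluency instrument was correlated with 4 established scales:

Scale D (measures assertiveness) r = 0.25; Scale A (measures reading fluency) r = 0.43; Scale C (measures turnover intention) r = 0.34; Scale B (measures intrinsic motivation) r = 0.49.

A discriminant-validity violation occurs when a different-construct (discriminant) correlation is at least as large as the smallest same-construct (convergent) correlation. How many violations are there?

1

Convergent (same construct = reading fluency): Scale A.
Smallest convergent = 0.43. Discriminant values: 0.25, 0.34, 0.49; count ≥ 0.43 → 1.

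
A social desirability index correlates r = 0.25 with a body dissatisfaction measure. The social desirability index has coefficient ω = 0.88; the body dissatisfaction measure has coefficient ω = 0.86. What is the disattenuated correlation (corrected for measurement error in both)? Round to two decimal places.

r_true = r_obs / √(r_xx · r_yy) = 0.25 / √(0.88 × 0.86) = 0.25 / √0.7568 = 0.25 / 0.8699 ≈ 0.29.

0.29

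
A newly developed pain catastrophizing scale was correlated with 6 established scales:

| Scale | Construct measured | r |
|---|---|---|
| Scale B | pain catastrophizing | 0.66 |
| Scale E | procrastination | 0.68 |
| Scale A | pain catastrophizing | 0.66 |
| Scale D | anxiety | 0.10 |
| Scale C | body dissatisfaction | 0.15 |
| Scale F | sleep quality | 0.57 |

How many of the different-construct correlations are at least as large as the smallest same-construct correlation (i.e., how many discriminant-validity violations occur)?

1

Convergent (same construct = pain catastrophizing): Scale B, Scale A.
Smallest convergent = 0.66. Discriminant values: 0.68, 0.10, 0.15, 0.57; count ≥ 0.66 → 1.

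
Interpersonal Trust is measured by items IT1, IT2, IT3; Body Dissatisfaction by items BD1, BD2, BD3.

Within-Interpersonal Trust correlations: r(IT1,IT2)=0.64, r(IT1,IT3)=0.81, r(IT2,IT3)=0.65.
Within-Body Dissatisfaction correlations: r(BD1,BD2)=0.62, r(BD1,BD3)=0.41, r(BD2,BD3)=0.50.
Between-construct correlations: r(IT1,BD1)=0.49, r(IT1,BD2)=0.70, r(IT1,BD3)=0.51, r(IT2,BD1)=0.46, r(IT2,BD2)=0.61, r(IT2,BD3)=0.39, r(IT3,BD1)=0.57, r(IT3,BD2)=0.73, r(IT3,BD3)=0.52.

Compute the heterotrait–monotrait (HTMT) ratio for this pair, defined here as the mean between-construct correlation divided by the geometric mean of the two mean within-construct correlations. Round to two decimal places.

Mean heterotrait r = 4.98/9 = 0.5533.
Mean within-IT = 2.10/3 = 0.7000; mean within-BD = 1.53/3 = 0.5100.
Geometric mean = √(0.7000 × 0.5100) = 0.5975.
HTMT = 0.5533 / 0.5975 = 0.93.

0.93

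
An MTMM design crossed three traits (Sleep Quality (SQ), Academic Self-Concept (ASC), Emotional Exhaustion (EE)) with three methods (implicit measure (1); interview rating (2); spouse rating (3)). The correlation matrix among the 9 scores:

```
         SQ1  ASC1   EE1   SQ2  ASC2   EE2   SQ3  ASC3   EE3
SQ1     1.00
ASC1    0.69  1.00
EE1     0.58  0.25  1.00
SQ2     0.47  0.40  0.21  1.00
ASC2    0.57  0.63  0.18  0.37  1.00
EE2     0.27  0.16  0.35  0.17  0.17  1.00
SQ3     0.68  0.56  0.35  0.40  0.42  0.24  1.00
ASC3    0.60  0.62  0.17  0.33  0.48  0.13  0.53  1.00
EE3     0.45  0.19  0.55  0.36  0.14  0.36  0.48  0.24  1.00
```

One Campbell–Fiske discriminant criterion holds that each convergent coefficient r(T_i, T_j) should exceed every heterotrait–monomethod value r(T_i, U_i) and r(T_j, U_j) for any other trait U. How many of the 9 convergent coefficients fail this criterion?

Checking each validity diagonal entry against its comparison values:
SQ (methods 1·2): 0.47 vs {0.69, 0.37, 0.58, 0.17} → fail.
SQ (methods 1·3): 0.68 vs {0.69, 0.53, 0.58, 0.48} → fail.
SQ (methods 2·3): 0.40 vs {0.37, 0.53, 0.17, 0.48} → fail.
ASC (methods 1·2): 0.63 vs {0.69, 0.37, 0.25, 0.17} → fail.
ASC (methods 1·3): 0.62 vs {0.69, 0.53, 0.25, 0.24} → fail.
ASC (methods 2·3): 0.48 vs {0.37, 0.53, 0.17, 0.24} → fail.
EE (methods 1·2): 0.35 vs {0.58, 0.17, 0.25, 0.17} → fail.
EE (methods 1·3): 0.55 vs {0.58, 0.48, 0.25, 0.24} → fail.
EE (methods 2·3): 0.36 vs {0.17, 0.48, 0.17, 0.24} → fail.
9 of 9 fail.

9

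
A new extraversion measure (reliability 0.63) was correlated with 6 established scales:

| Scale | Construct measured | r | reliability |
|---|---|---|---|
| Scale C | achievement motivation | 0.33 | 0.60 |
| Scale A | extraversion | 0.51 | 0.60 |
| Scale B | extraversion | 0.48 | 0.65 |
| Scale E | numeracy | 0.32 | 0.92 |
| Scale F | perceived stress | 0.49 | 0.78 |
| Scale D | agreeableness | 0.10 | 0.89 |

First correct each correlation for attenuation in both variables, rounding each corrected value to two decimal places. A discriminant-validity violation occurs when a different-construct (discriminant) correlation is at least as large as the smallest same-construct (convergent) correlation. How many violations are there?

0

Disattenuated r (r / √(r_scale · r_new)):
  Scale C (disc): 0.33 / √(0.60·0.63) = 0.54
  Scale A (conv): 0.51 / √(0.60·0.63) = 0.83
  Scale B (conv): 0.48 / √(0.65·0.63) = 0.75
  Scale E (disc): 0.32 / √(0.92·0.63) = 0.42
  Scale F (disc): 0.49 / √(0.78·0.63) = 0.70
  Scale D (disc): 0.10 / √(0.89·0.63) = 0.13
Smallest convergent = 0.75. Discriminant values: 0.54, 0.42, 0.70, 0.13; count ≥ 0.75 → 0.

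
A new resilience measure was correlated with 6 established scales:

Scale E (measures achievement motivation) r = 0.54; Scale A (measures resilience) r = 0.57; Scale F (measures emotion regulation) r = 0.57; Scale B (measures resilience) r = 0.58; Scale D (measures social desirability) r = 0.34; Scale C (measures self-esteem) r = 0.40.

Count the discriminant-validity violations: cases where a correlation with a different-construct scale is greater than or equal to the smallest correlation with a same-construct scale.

Convergent (same construct = resilience): Scale A, Scale B.
Smallest convergent = 0.57. Discriminant values: 0.54, 0.57, 0.34, 0.40; count ≥ 0.57 → 1.

1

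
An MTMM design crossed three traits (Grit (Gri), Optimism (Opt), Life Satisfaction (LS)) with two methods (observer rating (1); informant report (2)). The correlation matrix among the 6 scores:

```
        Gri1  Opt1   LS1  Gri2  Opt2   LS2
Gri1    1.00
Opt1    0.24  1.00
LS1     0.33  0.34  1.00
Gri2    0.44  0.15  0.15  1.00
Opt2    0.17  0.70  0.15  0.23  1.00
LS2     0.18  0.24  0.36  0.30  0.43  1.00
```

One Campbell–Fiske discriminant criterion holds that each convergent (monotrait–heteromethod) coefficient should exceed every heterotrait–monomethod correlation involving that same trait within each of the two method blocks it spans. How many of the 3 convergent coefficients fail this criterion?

Each convergent coefficient versus the relevant comparison correlations:
Gri (methods 1·2): 0.44 vs {0.24, 0.23, 0.33, 0.30} → pass.
Opt (methods 1·2): 0.70 vs {0.24, 0.23, 0.34, 0.43} → pass.
LS (methods 1·2): 0.36 vs {0.33, 0.30, 0.34, 0.43} → fail.
1 of 3 fail.

1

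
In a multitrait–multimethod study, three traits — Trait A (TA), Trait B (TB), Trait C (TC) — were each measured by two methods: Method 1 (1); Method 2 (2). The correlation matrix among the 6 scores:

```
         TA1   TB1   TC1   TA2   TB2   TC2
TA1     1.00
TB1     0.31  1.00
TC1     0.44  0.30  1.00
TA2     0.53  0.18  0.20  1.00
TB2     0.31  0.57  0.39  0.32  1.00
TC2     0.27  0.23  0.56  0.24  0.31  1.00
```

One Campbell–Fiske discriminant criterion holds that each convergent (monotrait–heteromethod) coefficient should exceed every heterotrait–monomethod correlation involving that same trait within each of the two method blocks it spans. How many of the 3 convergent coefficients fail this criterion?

Convergent coefficients and their comparison sets:
TA (methods 1·2): 0.53 vs {0.31, 0.32, 0.44, 0.24} → pass.
TB (methods 1·2): 0.57 vs {0.31, 0.32, 0.30, 0.31} → pass.
TC (methods 1·2): 0.56 vs {0.44, 0.24, 0.30, 0.31} → pass.
0 of 3 fail.

0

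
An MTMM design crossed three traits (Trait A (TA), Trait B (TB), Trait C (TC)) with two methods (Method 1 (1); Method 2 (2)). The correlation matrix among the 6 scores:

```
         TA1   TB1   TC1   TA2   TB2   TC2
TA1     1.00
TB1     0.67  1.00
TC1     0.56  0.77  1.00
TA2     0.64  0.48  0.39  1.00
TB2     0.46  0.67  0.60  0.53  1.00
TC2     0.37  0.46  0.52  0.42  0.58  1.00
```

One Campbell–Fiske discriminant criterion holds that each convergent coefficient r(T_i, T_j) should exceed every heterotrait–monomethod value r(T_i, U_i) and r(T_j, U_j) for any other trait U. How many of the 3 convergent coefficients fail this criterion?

3

Each convergent coefficient versus the relevant comparison correlations:
TA (methods 1·2): 0.64 vs {0.67, 0.53, 0.56, 0.42} → fail.
TB (methods 1·2): 0.67 vs {0.67, 0.53, 0.77, 0.58} → fail.
TC (methods 1·2): 0.52 vs {0.56, 0.42, 0.77, 0.58} → fail.
3 of 3 fail.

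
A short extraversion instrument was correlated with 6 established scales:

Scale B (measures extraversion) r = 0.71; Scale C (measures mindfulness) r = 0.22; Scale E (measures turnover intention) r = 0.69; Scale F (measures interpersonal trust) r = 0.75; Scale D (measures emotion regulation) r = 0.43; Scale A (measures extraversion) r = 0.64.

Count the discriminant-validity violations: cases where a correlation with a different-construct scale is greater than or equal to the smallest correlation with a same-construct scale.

Convergent (same construct = extraversion): Scale B, Scale A.
Smallest convergent = 0.64. Discriminant values: 0.22, 0.69, 0.75, 0.43; count ≥ 0.64 → 2.

2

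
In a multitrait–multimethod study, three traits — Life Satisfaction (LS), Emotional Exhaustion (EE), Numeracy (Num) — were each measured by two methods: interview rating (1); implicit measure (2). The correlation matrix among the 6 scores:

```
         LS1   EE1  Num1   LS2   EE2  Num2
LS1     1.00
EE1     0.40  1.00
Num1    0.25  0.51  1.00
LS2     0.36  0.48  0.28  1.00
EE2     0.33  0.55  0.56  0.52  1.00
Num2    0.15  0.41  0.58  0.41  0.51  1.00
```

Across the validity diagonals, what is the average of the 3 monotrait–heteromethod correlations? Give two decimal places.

Convergent values: 0.36, 0.55, 0.58; mean = 1.49/3 = 0.50.

0.50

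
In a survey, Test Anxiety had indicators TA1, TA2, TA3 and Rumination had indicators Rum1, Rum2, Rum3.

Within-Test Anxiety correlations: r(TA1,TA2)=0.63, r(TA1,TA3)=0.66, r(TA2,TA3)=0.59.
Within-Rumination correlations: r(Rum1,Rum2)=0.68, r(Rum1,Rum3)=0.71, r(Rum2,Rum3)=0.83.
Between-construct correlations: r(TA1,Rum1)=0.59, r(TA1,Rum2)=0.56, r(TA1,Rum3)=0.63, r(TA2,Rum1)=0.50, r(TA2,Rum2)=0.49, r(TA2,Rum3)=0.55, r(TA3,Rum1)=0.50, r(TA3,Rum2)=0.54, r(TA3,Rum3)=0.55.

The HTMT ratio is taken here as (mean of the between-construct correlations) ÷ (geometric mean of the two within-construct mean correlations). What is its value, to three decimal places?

0.801

Between-construct mean = 4.91/9 = 0.5456.
Mean within-TA = 1.88/3 = 0.6267; mean within-Rum = 2.22/3 = 0.7400.
Geometric mean = √(0.6267 × 0.7400) = 0.6810.
HTMT = 0.5456 / 0.6810 = 0.801.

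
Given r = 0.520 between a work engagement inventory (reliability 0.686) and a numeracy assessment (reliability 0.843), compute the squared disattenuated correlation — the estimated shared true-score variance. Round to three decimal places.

0.468

Disattenuated r = 0.520 / √(0.686 × 0.843) = 0.520 / 0.7605 = 0.6838.
Shared true-score variance = 0.6838² = 0.4676 ≈ 0.468.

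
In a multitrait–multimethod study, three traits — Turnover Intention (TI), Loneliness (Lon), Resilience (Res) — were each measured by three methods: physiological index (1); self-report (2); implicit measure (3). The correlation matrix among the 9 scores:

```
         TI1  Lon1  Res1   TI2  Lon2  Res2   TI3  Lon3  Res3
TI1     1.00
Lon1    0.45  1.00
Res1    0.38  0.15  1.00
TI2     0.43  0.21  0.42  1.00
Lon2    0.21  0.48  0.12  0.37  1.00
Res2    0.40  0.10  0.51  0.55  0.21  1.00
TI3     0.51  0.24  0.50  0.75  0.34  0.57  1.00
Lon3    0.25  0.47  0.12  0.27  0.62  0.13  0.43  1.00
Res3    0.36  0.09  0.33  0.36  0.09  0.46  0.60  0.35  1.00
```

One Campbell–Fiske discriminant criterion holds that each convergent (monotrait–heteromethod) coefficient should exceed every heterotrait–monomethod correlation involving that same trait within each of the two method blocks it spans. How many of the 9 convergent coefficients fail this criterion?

Convergent coefficients and their comparison sets:
TI (methods 1·2): 0.43 vs {0.45, 0.37, 0.38, 0.55} → fail.
TI (methods 1·3): 0.51 vs {0.45, 0.43, 0.38, 0.60} → fail.
TI (methods 2·3): 0.75 vs {0.37, 0.43, 0.55, 0.60} → pass.
Lon (methods 1·2): 0.48 vs {0.45, 0.37, 0.15, 0.21} → pass.
Lon (methods 1·3): 0.47 vs {0.45, 0.43, 0.15, 0.35} → pass.
Lon (methods 2·3): 0.62 vs {0.37, 0.43, 0.21, 0.35} → pass.
Res (methods 1·2): 0.51 vs {0.38, 0.55, 0.15, 0.21} → fail.
Res (methods 1·3): 0.33 vs {0.38, 0.60, 0.15, 0.35} → fail.
Res (methods 2·3): 0.46 vs {0.55, 0.60, 0.21, 0.35} → fail.
5 of 9 fail.

5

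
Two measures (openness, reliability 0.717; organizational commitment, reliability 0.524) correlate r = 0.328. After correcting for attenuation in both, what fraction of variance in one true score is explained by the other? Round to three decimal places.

Disattenuated r = 0.328 / √(0.717 × 0.524) = 0.328 / 0.6130 = 0.5351.
Shared true-score variance = 0.5351² = 0.2863 ≈ 0.286.

0.286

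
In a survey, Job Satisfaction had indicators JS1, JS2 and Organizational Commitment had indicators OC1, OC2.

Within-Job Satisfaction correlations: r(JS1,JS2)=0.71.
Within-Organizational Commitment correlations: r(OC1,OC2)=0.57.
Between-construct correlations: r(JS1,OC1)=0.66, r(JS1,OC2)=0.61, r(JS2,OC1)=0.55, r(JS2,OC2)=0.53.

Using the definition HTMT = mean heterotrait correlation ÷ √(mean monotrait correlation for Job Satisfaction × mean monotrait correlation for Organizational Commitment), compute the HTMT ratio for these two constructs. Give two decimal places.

Mean between = 2.35/4 = 0.5875.
Mean within-JS = 0.71/1 = 0.7100; mean within-OC = 0.57/1 = 0.5700.
Geometric mean = √(0.7100 × 0.5700) = 0.6362.
HTMT = 0.5875 / 0.6362 = 0.92.

0.92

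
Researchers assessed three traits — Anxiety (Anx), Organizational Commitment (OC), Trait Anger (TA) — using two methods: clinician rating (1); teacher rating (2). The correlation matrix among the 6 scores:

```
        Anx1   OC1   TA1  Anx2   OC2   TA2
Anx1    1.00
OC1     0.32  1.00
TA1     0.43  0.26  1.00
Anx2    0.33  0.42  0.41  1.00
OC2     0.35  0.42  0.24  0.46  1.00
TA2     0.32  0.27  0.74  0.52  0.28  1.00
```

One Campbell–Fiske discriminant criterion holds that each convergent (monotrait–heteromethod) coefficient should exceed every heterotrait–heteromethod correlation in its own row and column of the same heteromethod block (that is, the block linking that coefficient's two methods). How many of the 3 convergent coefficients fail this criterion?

2

Each convergent coefficient versus the relevant comparison correlations:
Anx (methods 1·2): 0.33 vs {0.35, 0.42, 0.32, 0.41} → fail.
OC (methods 1·2): 0.42 vs {0.42, 0.35, 0.27, 0.24} → fail.
TA (methods 1·2): 0.74 vs {0.41, 0.32, 0.24, 0.27} → pass.
2 of 3 fail.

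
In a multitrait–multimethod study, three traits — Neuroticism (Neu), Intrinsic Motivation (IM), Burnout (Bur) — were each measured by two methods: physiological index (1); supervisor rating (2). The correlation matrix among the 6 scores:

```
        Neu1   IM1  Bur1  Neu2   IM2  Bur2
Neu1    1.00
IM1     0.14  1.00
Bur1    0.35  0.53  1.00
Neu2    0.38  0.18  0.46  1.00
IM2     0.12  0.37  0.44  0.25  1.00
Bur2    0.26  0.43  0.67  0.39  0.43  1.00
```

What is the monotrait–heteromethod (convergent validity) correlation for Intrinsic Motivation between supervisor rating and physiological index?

0.37

Same trait (IM), different methods: r(IM2, IM1) = 0.37.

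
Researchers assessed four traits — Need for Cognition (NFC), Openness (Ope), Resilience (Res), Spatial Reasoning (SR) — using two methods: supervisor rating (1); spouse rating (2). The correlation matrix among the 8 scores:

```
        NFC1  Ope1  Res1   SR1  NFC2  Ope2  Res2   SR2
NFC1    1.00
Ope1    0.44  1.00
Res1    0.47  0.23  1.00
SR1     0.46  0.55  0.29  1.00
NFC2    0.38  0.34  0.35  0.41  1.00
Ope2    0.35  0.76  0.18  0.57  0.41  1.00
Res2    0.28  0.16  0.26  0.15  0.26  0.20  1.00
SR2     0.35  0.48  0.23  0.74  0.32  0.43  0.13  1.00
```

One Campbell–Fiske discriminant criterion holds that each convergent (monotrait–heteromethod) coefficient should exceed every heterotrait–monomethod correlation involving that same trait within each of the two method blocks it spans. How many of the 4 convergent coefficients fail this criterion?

Each convergent coefficient versus the relevant comparison correlations:
NFC (methods 1·2): 0.38 vs {0.44, 0.41, 0.47, 0.26, 0.46, 0.32} → fail.
Ope (methods 1·2): 0.76 vs {0.44, 0.41, 0.23, 0.20, 0.55, 0.43} → pass.
Res (methods 1·2): 0.26 vs {0.47, 0.26, 0.23, 0.20, 0.29, 0.13} → fail.
SR (methods 1·2): 0.74 vs {0.46, 0.32, 0.55, 0.43, 0.29, 0.13} → pass.
2 of 4 fail.

2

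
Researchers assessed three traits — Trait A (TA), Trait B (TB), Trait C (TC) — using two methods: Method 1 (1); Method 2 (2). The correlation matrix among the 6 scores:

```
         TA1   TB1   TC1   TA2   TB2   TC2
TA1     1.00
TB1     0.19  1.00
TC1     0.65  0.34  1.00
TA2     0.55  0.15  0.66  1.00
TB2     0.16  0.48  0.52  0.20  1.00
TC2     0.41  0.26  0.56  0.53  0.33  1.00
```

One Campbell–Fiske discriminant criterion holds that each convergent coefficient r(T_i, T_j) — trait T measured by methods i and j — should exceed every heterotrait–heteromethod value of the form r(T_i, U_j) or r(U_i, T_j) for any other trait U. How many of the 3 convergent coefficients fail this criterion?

3

Checking each validity diagonal entry against its comparison values:
TA (methods 1·2): 0.55 vs {0.16, 0.15, 0.41, 0.66} → fail.
TB (methods 1·2): 0.48 vs {0.15, 0.16, 0.26, 0.52} → fail.
TC (methods 1·2): 0.56 vs {0.66, 0.41, 0.52, 0.26} → fail.
3 of 3 fail.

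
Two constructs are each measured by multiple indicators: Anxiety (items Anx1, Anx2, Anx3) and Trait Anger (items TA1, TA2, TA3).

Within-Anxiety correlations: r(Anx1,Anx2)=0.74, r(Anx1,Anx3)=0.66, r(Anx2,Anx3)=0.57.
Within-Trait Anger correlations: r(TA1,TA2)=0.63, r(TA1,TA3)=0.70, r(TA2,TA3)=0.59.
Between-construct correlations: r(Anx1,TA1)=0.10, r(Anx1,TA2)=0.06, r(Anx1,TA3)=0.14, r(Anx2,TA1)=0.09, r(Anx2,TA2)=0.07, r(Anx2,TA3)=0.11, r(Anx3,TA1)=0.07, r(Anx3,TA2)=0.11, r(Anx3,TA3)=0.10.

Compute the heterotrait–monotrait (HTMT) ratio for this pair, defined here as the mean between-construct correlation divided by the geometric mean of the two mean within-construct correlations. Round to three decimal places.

0.146

Mean heterotrait r = 0.85/9 = 0.0944.
Mean within-Anx = 1.97/3 = 0.6567; mean within-TA = 1.92/3 = 0.6400.
Geometric mean = √(0.6567 × 0.6400) = 0.6483.
HTMT = 0.0944 / 0.6483 = 0.146.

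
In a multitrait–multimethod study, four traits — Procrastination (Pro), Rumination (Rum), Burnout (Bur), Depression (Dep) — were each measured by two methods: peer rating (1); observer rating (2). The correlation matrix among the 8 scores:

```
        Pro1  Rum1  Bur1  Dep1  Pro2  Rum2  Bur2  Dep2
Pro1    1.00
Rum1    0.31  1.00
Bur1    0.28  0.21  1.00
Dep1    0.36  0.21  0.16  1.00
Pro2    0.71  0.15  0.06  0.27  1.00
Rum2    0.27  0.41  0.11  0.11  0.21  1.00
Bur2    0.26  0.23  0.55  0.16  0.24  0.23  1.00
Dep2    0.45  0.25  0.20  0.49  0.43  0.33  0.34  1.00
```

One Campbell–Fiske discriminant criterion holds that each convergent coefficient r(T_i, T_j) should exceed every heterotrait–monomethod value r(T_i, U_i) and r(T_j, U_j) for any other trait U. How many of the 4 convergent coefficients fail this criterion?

0

Each convergent coefficient versus the relevant comparison correlations:
Pro (methods 1·2): 0.71 vs {0.31, 0.21, 0.28, 0.24, 0.36, 0.43} → pass.
Rum (methods 1·2): 0.41 vs {0.31, 0.21, 0.21, 0.23, 0.21, 0.33} → pass.
Bur (methods 1·2): 0.55 vs {0.28, 0.24, 0.21, 0.23, 0.16, 0.34} → pass.
Dep (methods 1·2): 0.49 vs {0.36, 0.43, 0.21, 0.33, 0.16, 0.34} → pass.
0 of 4 fail.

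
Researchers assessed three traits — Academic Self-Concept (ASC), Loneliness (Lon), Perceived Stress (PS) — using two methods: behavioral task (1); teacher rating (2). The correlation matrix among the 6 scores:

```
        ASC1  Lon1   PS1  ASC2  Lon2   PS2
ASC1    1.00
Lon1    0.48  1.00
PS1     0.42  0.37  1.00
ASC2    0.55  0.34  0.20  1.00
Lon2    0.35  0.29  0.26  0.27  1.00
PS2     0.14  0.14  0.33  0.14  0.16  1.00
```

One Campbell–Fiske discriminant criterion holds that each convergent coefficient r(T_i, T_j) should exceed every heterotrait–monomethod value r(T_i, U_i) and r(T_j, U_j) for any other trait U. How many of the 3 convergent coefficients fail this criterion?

2

Checking each validity diagonal entry against its comparison values:
ASC (methods 1·2): 0.55 vs {0.48, 0.27, 0.42, 0.14} → pass.
Lon (methods 1·2): 0.29 vs {0.48, 0.27, 0.37, 0.16} → fail.
PS (methods 1·2): 0.33 vs {0.42, 0.14, 0.37, 0.16} → fail.
2 of 3 fail.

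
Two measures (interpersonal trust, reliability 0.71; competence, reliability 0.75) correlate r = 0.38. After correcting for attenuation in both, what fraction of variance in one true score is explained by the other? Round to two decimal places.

Disattenuated r = 0.38 / √(0.71 × 0.75) = 0.38 / 0.7297 = 0.5208.
Shared true-score variance = 0.5208² = 0.2712 ≈ 0.27.

0.27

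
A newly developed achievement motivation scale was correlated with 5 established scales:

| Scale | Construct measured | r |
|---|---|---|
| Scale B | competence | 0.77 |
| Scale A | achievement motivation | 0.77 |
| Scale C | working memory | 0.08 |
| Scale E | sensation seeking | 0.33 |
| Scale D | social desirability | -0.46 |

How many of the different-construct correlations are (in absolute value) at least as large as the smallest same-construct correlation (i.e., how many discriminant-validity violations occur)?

1

Convergent (same construct = achievement motivation): Scale A.
Smallest convergent = 0.77. Discriminant |r|: 0.77, 0.08, 0.33, 0.46; count ≥ 0.77 → 1.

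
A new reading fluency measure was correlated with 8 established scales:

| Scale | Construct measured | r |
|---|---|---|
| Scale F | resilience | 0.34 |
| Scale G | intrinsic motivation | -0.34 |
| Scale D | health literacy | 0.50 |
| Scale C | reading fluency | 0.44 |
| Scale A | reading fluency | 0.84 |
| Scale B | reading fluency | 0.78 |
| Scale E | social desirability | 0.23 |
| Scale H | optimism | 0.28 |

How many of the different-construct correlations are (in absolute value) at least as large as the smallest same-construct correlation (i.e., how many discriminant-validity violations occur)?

1

Convergent (same construct = reading fluency): Scale C, Scale A, Scale B.
Smallest convergent = 0.44. Discriminant |r|: 0.34, 0.34, 0.50, 0.23, 0.28; count ≥ 0.44 → 1.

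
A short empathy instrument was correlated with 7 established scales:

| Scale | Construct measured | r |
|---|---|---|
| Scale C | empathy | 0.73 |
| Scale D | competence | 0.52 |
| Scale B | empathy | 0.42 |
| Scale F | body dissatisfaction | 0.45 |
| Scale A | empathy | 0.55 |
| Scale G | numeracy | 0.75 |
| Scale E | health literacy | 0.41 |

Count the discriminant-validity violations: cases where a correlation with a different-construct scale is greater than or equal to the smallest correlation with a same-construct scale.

3

Convergent (same construct = empathy): Scale C, Scale B, Scale A.
Smallest convergent = 0.42. Discriminant values: 0.52, 0.45, 0.75, 0.41; count ≥ 0.42 → 3.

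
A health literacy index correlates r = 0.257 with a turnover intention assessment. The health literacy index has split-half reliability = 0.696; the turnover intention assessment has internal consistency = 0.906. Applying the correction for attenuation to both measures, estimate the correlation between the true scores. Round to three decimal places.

0.324

r_true = r_obs / √(r_xx · r_yy) = 0.257 / √(0.696 × 0.906) = 0.257 / √0.630576 = 0.257 / 0.7941 ≈ 0.324.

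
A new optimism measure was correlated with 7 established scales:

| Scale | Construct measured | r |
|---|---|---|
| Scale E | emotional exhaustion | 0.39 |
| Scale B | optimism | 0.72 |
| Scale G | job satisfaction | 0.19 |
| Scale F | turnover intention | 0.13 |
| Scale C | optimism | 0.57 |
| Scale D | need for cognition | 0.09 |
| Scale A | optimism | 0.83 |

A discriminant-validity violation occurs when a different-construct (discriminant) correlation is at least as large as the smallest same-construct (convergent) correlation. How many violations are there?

0

Convergent (same construct = optimism): Scale B, Scale C, Scale A.
Smallest convergent = 0.57. Discriminant values: 0.39, 0.19, 0.13, 0.09; count ≥ 0.57 → 0.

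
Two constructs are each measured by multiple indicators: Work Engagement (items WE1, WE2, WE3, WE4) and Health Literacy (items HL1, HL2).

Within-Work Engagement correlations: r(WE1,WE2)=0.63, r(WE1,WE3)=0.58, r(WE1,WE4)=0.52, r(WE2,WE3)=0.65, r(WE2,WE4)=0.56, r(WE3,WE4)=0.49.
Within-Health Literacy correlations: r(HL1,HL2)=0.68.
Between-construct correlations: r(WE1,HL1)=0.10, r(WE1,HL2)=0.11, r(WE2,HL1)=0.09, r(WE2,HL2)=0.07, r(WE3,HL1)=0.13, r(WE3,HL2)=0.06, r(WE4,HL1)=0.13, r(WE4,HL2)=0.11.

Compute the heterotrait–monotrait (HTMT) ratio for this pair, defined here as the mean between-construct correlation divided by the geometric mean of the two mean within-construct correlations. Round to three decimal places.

Mean heterotrait r = 0.80/8 = 0.1000.
Mean within-WE = 3.43/6 = 0.5717; mean within-HL = 0.68/1 = 0.6800.
Geometric mean = √(0.5717 × 0.6800) = 0.6235.
HTMT = 0.1000 / 0.6235 = 0.160.

0.160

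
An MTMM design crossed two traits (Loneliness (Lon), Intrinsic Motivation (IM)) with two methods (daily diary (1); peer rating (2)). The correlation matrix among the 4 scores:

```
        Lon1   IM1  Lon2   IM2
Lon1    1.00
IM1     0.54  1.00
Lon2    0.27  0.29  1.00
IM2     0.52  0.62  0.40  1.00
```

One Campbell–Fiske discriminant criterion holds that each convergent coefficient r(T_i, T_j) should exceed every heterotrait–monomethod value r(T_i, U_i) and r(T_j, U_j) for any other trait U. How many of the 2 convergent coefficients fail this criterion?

Each convergent coefficient versus the relevant comparison correlations:
Lon (methods 1·2): 0.27 vs {0.54, 0.40} → fail.
IM (methods 1·2): 0.62 vs {0.54, 0.40} → pass.
1 of 2 fail.

1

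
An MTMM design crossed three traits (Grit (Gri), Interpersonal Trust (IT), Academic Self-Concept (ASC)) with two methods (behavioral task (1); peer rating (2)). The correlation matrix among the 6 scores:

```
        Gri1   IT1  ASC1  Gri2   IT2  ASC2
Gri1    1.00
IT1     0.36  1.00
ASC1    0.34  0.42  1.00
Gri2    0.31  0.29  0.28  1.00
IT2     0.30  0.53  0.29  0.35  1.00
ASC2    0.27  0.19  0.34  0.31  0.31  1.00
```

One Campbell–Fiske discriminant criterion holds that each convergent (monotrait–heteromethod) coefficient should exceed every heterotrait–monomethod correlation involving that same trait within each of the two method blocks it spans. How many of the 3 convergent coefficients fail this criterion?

2

Convergent coefficients and their comparison sets:
Gri (methods 1·2): 0.31 vs {0.36, 0.35, 0.34, 0.31} → fail.
IT (methods 1·2): 0.53 vs {0.36, 0.35, 0.42, 0.31} → pass.
ASC (methods 1·2): 0.34 vs {0.34, 0.31, 0.42, 0.31} → fail.
2 of 3 fail.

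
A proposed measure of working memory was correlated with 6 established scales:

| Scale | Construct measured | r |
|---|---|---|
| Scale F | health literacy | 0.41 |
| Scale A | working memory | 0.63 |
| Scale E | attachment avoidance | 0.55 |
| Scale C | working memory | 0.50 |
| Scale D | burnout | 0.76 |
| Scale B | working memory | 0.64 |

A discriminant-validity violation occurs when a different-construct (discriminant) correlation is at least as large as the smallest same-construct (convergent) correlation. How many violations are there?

Convergent (same construct = working memory): Scale A, Scale C, Scale B.
Smallest convergent = 0.50. Discriminant values: 0.41, 0.55, 0.76; count ≥ 0.50 → 2.

2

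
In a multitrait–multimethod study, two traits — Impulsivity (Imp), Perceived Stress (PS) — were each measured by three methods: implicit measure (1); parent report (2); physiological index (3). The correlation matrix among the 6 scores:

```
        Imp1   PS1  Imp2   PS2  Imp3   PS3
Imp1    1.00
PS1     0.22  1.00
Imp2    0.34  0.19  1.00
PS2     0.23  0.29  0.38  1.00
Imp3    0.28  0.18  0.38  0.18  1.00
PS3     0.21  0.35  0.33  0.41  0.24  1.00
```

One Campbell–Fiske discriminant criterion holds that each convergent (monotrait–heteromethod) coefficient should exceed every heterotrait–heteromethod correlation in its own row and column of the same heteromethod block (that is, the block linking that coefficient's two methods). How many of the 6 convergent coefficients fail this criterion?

0

Checking each validity diagonal entry against its comparison values:
Imp (methods 1·2): 0.34 vs {0.23, 0.19} → pass.
Imp (methods 1·3): 0.28 vs {0.21, 0.18} → pass.
Imp (methods 2·3): 0.38 vs {0.33, 0.18} → pass.
PS (methods 1·2): 0.29 vs {0.19, 0.23} → pass.
PS (methods 1·3): 0.35 vs {0.18, 0.21} → pass.
PS (methods 2·3): 0.41 vs {0.18, 0.33} → pass.
0 of 6 fail.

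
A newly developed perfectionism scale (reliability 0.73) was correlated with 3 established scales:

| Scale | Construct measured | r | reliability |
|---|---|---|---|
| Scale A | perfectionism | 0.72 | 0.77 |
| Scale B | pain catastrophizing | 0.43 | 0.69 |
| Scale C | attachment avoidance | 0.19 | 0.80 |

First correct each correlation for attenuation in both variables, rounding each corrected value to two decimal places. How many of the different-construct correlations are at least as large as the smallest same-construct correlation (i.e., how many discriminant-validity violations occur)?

Disattenuated r (r / √(r_scale · r_new)):
  Scale A (conv): 0.72 / √(0.77·0.73) = 0.96
  Scale B (disc): 0.43 / √(0.69·0.73) = 0.61
  Scale C (disc): 0.19 / √(0.80·0.73) = 0.25
Smallest convergent = 0.96. Discriminant values: 0.61, 0.25; count ≥ 0.96 → 0.

0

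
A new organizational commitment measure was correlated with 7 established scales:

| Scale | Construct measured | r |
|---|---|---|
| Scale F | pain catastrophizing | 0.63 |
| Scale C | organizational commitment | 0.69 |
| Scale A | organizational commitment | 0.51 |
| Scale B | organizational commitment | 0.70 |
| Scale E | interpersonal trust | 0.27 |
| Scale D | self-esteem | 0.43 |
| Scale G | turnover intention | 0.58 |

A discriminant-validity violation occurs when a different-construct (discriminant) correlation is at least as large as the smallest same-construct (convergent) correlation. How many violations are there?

Convergent (same construct = organizational commitment): Scale C, Scale A, Scale B.
Smallest convergent = 0.51. Discriminant values: 0.63, 0.27, 0.43, 0.58; count ≥ 0.51 → 2.

2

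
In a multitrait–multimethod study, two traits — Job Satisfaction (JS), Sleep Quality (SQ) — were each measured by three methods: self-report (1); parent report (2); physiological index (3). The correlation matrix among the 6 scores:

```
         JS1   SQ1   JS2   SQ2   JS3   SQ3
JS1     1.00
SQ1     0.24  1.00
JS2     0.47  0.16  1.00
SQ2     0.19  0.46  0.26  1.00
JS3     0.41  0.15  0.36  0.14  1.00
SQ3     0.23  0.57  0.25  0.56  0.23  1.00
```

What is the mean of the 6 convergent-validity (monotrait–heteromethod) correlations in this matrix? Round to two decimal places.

0.47

Convergent values: 0.47, 0.41, 0.36, 0.46, 0.57, 0.56; mean = 2.83/6 = 0.47.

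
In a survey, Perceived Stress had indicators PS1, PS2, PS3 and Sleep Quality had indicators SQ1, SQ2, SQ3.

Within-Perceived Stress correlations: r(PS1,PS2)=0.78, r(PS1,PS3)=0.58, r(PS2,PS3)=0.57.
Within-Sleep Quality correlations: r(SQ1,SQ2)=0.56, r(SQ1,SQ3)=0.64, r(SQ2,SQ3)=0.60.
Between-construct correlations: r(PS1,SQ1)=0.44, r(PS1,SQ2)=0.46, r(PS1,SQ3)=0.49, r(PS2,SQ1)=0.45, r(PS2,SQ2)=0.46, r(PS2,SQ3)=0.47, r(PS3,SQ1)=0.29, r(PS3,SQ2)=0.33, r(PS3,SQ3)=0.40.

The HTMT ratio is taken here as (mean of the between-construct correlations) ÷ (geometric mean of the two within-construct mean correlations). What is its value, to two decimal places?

Mean between = 3.79/9 = 0.4211.
Mean within-PS = 1.93/3 = 0.6433; mean within-SQ = 1.80/3 = 0.6000.
Geometric mean = √(0.6433 × 0.6000) = 0.6213.
HTMT = 0.4211 / 0.6213 = 0.68.

0.68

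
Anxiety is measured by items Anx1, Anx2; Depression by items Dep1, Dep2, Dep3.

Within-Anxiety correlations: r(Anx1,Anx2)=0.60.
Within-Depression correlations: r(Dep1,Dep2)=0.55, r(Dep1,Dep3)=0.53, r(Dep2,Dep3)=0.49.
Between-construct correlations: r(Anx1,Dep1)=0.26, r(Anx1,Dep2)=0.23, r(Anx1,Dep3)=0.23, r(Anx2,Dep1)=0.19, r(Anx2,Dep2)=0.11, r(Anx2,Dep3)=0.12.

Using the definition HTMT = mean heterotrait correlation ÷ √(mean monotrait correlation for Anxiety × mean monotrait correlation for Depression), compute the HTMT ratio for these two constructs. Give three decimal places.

Between-construct mean = 1.14/6 = 0.1900.
Mean within-Anx = 0.60/1 = 0.6000; mean within-Dep = 1.57/3 = 0.5233.
Geometric mean = √(0.6000 × 0.5233) = 0.5603.
HTMT = 0.1900 / 0.5603 = 0.339.

0.339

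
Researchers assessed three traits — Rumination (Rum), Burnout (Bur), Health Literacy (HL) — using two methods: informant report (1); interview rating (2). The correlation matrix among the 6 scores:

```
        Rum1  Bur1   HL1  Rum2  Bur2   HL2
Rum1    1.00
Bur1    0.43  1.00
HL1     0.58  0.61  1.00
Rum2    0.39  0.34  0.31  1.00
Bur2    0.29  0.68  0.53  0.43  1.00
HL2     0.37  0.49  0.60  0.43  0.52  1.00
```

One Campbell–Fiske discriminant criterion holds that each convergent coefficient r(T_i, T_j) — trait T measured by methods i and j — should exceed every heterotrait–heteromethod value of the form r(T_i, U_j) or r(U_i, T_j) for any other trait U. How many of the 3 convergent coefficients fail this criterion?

0

Checking each validity diagonal entry against its comparison values:
Rum (methods 1·2): 0.39 vs {0.29, 0.34, 0.37, 0.31} → pass.
Bur (methods 1·2): 0.68 vs {0.34, 0.29, 0.49, 0.53} → pass.
HL (methods 1·2): 0.60 vs {0.31, 0.37, 0.53, 0.49} → pass.
0 of 3 fail.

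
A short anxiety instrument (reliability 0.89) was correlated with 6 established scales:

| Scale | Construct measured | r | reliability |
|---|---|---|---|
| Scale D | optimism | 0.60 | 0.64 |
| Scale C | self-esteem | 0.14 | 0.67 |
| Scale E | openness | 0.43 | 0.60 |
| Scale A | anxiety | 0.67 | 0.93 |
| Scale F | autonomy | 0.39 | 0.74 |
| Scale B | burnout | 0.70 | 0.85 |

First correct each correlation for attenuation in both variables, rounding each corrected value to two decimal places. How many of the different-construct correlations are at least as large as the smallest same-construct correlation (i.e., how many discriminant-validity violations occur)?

2

Disattenuated r (r / √(r_scale · r_new)):
  Scale D (disc): 0.60 / √(0.64·0.89) = 0.79
  Scale C (disc): 0.14 / √(0.67·0.89) = 0.18
  Scale E (disc): 0.43 / √(0.60·0.89) = 0.59
  Scale A (conv): 0.67 / √(0.93·0.89) = 0.74
  Scale F (disc): 0.39 / √(0.74·0.89) = 0.48
  Scale B (disc): 0.70 / √(0.85·0.89) = 0.80
Smallest convergent = 0.74. Discriminant values: 0.79, 0.18, 0.59, 0.48, 0.80; count ≥ 0.74 → 2.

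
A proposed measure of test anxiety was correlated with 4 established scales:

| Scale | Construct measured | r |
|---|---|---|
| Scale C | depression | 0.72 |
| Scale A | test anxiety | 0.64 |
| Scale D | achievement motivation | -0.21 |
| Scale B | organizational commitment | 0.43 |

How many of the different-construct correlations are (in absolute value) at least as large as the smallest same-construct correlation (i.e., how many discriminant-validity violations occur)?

Convergent (same construct = test anxiety): Scale A.
Smallest convergent = 0.64. Discriminant |r|: 0.72, 0.21, 0.43; count ≥ 0.64 → 1.

1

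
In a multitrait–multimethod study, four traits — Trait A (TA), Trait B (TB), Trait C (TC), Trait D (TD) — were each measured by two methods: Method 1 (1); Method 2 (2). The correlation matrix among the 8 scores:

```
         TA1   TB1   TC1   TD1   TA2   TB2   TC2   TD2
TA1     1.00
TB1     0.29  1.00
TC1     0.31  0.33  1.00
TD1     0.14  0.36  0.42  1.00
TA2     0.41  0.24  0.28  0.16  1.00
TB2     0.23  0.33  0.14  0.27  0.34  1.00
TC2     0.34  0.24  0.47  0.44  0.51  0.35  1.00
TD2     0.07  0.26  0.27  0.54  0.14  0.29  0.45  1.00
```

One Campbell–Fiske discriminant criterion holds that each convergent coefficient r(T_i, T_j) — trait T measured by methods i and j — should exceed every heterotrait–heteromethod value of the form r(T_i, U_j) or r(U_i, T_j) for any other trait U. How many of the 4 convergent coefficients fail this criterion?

Checking each validity diagonal entry against its comparison values:
TA (methods 1·2): 0.41 vs {0.23, 0.24, 0.34, 0.28, 0.07, 0.16} → pass.
TB (methods 1·2): 0.33 vs {0.24, 0.23, 0.24, 0.14, 0.26, 0.27} → pass.
TC (methods 1·2): 0.47 vs {0.28, 0.34, 0.14, 0.24, 0.27, 0.44} → pass.
TD (methods 1·2): 0.54 vs {0.16, 0.07, 0.27, 0.26, 0.44, 0.27} → pass.
0 of 4 fail.

0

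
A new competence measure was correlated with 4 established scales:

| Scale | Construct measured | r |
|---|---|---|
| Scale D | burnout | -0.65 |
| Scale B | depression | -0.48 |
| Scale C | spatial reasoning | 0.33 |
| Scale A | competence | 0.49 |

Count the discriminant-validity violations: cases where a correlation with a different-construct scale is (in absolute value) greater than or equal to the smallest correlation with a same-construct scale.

Convergent (same construct = competence): Scale A.
Smallest convergent = 0.49. Discriminant |r|: 0.65, 0.48, 0.33; count ≥ 0.49 → 1.

1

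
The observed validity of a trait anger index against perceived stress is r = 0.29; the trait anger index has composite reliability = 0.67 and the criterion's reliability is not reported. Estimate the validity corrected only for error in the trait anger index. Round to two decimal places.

Single correction: r_c = r_obs / √r_xx = 0.29 / √0.67 = 0.29 / 0.8185 ≈ 0.35.

0.35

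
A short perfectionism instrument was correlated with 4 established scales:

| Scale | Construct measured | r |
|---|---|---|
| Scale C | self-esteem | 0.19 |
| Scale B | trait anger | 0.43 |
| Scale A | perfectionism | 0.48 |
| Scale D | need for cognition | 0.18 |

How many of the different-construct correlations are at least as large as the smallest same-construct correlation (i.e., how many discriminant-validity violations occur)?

Convergent (same construct = perfectionism): Scale A.
Smallest convergent = 0.48. Discriminant values: 0.19, 0.43, 0.18; count ≥ 0.48 → 0.

0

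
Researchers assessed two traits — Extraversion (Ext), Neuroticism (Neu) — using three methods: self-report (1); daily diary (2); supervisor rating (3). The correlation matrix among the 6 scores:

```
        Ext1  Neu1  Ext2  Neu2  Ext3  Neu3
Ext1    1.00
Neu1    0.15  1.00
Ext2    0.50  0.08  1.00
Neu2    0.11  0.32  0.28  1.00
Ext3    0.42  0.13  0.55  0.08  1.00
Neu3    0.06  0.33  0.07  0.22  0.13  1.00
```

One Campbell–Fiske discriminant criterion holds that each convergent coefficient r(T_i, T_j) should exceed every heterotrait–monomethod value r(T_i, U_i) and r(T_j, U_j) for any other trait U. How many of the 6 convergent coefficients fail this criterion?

Convergent coefficients and their comparison sets:
Ext (methods 1·2): 0.50 vs {0.15, 0.28} → pass.
Ext (methods 1·3): 0.42 vs {0.15, 0.13} → pass.
Ext (methods 2·3): 0.55 vs {0.28, 0.13} → pass.
Neu (methods 1·2): 0.32 vs {0.15, 0.28} → pass.
Neu (methods 1·3): 0.33 vs {0.15, 0.13} → pass.
Neu (methods 2·3): 0.22 vs {0.28, 0.13} → fail.
1 of 6 fail.

1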